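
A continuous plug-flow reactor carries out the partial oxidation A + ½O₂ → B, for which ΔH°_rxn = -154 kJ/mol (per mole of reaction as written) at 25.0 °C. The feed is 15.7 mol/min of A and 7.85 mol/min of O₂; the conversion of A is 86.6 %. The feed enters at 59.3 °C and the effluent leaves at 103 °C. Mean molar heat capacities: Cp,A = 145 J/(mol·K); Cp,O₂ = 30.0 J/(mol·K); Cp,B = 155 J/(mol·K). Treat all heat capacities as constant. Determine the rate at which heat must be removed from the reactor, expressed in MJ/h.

Extent of reaction ξ = 0.866 × 15.7 = 13.596 mol/min
Reaction term: ξ·ΔH°_rxn = 13.596 × -154 = -2093.8 kJ/min
Sensible, feed 59.3→25 °C: -86.162 kJ/min
Outlet flows (mol/min): A 2.1038, O₂ 1.0519, B 13.596
Sensible, products 25→103 °C: 190.63 kJ/min
Q = ΔH = -1989.3 kJ/min = -33.156 kW
Heat removed = 119.36 MJ/h

Q_out = 119 MJ/h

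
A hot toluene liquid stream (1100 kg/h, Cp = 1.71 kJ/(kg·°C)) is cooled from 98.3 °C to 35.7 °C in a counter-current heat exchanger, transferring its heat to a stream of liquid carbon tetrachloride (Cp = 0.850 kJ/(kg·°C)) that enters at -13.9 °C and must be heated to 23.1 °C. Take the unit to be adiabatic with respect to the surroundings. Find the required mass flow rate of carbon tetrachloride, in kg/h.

ṁ_c = 3740 kg/h

Heat released by hot stream: Q = 1100 × 1.71 × (98.3 − 35.7) = 117750 kJ/h
Energy balance on cold side (adiabatic exchanger): Q = ṁ_c·Cp_c·(T_c,out − T_c,in)
ṁ_c = 117750 / [0.850 × (23.1 − -13.9)] = 3744.1 kg/h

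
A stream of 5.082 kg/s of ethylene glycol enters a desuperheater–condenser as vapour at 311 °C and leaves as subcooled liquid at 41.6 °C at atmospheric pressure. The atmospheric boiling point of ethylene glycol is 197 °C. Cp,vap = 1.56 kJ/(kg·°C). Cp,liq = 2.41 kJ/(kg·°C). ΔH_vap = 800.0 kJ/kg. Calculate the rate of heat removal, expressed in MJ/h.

Q_c = 24700 MJ/h

vapour 311→197 °C: -177.84 kJ/kg
condensation at 197 °C: -800 kJ/kg
liquid 197→41.6 °C: -374.51 kJ/kg
Δh = -177.84 + -800 + -374.51 = -1352.4 kJ/kg
Q = ṁ·Δh = 5.082 kg/s × -1352.4 kJ/kg = -6872.7 kJ/s
|Q| = 6872.7 kW = 24742 MJ/h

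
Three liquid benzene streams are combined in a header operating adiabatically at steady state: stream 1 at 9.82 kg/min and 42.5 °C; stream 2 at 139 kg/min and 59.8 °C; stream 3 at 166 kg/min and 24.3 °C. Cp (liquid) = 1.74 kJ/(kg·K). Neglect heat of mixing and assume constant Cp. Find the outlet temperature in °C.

Energy balance with Q = 0: Σ ṁᵢCp,ᵢ(T_out − Tᵢ) = 0
Σ ṁᵢCp,ᵢTᵢ = 9.82×1.74×42.5 + 139×1.74×59.8 + 166×1.74×24.3 = 22208
Σ ṁᵢCp,ᵢ = 9.82×1.74 + 139×1.74 + 166×1.74 = 547.79
T_out = 22208 / 547.79 = 40.542 °C

T_out = 40.5 °C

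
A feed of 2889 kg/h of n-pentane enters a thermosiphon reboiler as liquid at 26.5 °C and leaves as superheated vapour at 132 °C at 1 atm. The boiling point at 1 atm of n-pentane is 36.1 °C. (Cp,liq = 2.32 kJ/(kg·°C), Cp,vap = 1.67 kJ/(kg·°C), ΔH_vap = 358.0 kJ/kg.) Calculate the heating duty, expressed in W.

Q = 434000 W

liquid 26.5→36.1 °C: 22.272 kJ/kg
vaporisation at 36.1 °C: 358 kJ/kg
vapour 36.1→132 °C: 160.15 kJ/kg
Δh = 22.272 + 358 + 160.15 = 540.42 kJ/kg
Q = ṁ·Δh = 2889 kg/h × 540.42 kJ/kg = 1.5613e+06 kJ/h
|Q| = 433.69 kW = 433690 W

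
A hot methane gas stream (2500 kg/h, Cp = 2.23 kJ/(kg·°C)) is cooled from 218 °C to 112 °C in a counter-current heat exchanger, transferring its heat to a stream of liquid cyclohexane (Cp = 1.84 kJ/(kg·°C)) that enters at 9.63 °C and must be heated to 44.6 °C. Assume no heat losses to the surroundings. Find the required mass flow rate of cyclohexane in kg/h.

Heat released by hot stream: Q = 2500 × 2.23 × (218 − 112) = 590950 kJ/h
Energy balance on cold side (adiabatic exchanger): Q = ṁ_c·Cp_c·(T_c,out − T_c,in)
ṁ_c = 590950 / [1.84 × (44.6 − 9.63)] = 9184.1 kg/h

ṁ_c = 9180 kg/h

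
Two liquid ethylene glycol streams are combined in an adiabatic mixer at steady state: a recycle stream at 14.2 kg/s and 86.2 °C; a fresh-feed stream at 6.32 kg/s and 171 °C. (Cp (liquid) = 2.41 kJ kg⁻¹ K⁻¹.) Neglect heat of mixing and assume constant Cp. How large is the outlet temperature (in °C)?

T_out = 112 °C

Adiabatic, steady state ⇒ Σ ṁᵢCp,ᵢ(T_out − Tᵢ) = 0
T_out = Σ ṁᵢCp,ᵢTᵢ / Σ ṁᵢCp,ᵢ
      = 5554.5 / 49.453 = 112.32 °C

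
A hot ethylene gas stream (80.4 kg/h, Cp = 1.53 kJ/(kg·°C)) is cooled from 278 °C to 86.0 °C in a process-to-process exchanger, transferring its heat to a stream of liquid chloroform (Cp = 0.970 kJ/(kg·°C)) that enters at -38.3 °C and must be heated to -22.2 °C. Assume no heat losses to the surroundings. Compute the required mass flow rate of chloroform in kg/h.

Heat released by hot stream: Q = 80.4 × 1.53 × (278 − 86.0) = 23618 kJ/h
Energy balance on cold side (adiabatic exchanger): Q = ṁ_c·Cp_c·(T_c,out − T_c,in)
ṁ_c = 23618 / [0.970 × (-22.2 − -38.3)] = 1512.3 kg/h

ṁ_c = 1510 kg/h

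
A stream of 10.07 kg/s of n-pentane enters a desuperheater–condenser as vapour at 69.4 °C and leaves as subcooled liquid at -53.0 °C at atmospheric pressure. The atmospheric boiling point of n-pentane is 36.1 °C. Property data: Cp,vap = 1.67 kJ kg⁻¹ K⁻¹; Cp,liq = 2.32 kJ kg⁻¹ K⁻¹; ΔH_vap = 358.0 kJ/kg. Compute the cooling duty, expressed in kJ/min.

Q_c = 375000 kJ/min

vapour 69.4→36.1 °C: -55.611 kJ/kg
condensation at 36.1 °C: -358 kJ/kg
liquid 36.1→-53.0 °C: -206.71 kJ/kg
Δh = -55.611 + -358 + -206.71 = -620.32 kJ/kg
Q = ṁ·Δh = 10.07 kg/s × -620.32 kJ/kg = -6246.7 kJ/s
|Q| = 6246.7 kW = 374800 kJ/min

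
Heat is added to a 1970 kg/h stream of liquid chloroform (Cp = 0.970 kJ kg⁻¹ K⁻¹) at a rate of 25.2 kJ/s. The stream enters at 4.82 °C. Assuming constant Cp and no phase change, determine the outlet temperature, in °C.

T_out = 52.3 °C

Q = 25.2 kJ/s = 90720 kJ/h
ΔT = Q/(ṁ·Cp) = 90720/(1970×0.970) = 47.475 K
T_out = 4.82 + 47.475 = 52.295 °C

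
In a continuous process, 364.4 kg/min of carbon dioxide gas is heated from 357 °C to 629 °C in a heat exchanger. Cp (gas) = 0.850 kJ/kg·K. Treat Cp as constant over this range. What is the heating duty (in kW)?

Q = ṁ·Cp·ΔT = 364.4 × 0.850 × (629 − 357) = 84249 kJ/min
Converting: 84249 / 60 s = 1404.2 kW

Q = 1400 kW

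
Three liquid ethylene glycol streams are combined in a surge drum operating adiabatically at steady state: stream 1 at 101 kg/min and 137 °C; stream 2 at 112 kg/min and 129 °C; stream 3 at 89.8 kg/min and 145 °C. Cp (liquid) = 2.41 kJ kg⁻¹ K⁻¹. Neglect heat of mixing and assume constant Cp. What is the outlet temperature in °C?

T_out = 136 °C

No heat crosses the boundary, so H_out = H_in.
Σ ṁᵢCp,ᵢTᵢ = 101×2.41×137 + 112×2.41×129 + 89.8×2.41×145 = 99547
Σ ṁᵢCp,ᵢ = 101×2.41 + 112×2.41 + 89.8×2.41 = 729.75
T_out = 99547 / 729.75 = 136.41 °C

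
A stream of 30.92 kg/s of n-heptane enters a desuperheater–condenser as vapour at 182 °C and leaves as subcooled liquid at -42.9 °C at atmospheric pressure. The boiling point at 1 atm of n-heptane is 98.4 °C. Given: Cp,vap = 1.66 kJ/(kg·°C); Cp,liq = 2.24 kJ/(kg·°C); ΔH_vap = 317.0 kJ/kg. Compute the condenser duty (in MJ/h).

Q_c = 86000 MJ/h

vapour 182→98.4 °C: -138.78 kJ/kg
condensation at 98.4 °C: -317 kJ/kg
liquid 98.4→-42.9 °C: -316.51 kJ/kg
Δh = -138.78 + -317 + -316.51 = -772.29 kJ/kg
Q = ṁ·Δh = 30.92 kg/s × -772.29 kJ/kg = -23879 kJ/s
|Q| = 23879 kW = 85965 MJ/h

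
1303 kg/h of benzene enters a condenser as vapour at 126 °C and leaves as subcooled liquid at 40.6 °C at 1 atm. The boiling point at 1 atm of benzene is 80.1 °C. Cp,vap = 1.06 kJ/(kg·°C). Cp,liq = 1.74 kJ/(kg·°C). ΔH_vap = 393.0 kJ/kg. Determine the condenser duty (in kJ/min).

vapour 126→80.1 °C: -48.654 kJ/kg
condensation at 80.1 °C: -393 kJ/kg
liquid 80.1→40.6 °C: -68.73 kJ/kg
Δh = -48.654 + -393 + -68.73 = -510.38 kJ/kg
Q = ṁ·Δh = 1303 kg/h × -510.38 kJ/kg = -665030 kJ/h
|Q| = 184.73 kW = 11084 kJ/min

Q_c = 11100 kJ/min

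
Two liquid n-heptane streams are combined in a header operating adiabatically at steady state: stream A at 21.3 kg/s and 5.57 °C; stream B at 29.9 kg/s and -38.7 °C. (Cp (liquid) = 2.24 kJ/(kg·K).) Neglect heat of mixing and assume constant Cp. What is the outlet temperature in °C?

Adiabatic, steady state ⇒ Σ ṁᵢCp,ᵢ(T_out − Tᵢ) = 0
T_out = Σ ṁᵢCp,ᵢTᵢ / Σ ṁᵢCp,ᵢ
      = -2326.2 / 114.69 = -20.283 °C

T_out = -20.3 °C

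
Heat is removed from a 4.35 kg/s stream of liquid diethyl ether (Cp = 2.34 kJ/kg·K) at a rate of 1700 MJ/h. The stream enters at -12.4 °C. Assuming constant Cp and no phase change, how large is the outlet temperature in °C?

Q = 1700 MJ/h = 472.22 kJ/s
ΔT = Q/(ṁ·Cp) = 472.22/(4.35×2.34) = 46.392 K
T_out = -12.4 − 46.392 = -58.792 °C

T_out = -58.8 °C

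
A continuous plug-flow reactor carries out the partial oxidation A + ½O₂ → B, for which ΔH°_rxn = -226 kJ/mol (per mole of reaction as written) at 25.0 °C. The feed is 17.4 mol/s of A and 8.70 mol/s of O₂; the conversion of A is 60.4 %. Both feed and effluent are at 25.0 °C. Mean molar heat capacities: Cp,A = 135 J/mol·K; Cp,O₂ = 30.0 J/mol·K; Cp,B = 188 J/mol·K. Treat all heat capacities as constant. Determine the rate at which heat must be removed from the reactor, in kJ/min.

Q_out = 143000 kJ/min

Extent of reaction ξ = 0.604 × 17.4 = 10.51 mol/s
Reaction term: ξ·ΔH°_rxn = 10.51 × -226 = -2375.2 kJ/s
Q = ΔH = -2375.2 kJ/s = -2375.2 kW
Heat removed = 142510 kJ/min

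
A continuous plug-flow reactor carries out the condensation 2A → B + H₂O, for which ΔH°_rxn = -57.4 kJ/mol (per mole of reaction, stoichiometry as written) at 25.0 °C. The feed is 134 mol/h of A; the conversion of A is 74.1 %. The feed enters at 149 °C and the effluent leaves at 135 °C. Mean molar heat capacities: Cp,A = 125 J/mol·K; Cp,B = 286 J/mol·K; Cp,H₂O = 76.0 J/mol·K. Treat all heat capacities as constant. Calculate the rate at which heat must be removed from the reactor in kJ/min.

Extent of reaction ξ = 0.741 × 134 / 2 = 49.647 mol/h
Reaction term: ξ·ΔH°_rxn = 49.647 × -57.4 = -2849.7 kJ/h
Sensible, feed 149→25 °C: -2077 kJ/h
Outlet flows (mol/h): A 34.706, B 49.647, H₂O 49.647
Sensible, products 25→135 °C: 2454.2 kJ/h
Q = ΔH = -2472.6 kJ/h = -0.68683 kW
Heat removed = 41.21 kJ/min

Q_out = 41.2 kJ/min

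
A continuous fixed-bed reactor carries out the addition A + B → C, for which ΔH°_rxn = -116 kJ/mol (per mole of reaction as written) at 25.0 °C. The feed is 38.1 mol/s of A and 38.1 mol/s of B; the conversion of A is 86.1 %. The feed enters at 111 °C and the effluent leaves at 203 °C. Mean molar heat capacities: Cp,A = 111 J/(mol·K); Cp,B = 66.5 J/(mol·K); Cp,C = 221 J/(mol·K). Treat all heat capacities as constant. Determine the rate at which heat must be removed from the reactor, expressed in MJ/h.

Extent of reaction ξ = 0.861 × 38.1 = 32.804 mol/s
Reaction term: ξ·ΔH°_rxn = 32.804 × -116 = -3805.3 kJ/s
Sensible, feed 111→25 °C: -581.6 kJ/s
Outlet flows (mol/s): A 5.2959, B 5.2959, C 32.804
Sensible, products 25→203 °C: 1457.8 kJ/s
Q = ΔH = -2929.1 kJ/s = -2929.1 kW
Heat removed = 10545 MJ/h

Q_out = 10500 MJ/h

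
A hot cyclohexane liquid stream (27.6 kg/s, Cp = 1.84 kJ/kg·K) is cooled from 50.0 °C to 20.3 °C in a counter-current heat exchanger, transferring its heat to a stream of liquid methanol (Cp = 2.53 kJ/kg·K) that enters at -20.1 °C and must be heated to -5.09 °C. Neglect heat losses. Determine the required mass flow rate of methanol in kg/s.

Heat released by hot stream: Q = 27.6 × 1.84 × (50.0 − 20.3) = 1508.3 kJ/s
Energy balance on cold side (adiabatic exchanger): Q = ṁ_c·Cp_c·(T_c,out − T_c,in)
ṁ_c = 1508.3 / [2.53 × (-5.09 − -20.1)] = 39.718 kg/s

ṁ_c = 39.7 kg/s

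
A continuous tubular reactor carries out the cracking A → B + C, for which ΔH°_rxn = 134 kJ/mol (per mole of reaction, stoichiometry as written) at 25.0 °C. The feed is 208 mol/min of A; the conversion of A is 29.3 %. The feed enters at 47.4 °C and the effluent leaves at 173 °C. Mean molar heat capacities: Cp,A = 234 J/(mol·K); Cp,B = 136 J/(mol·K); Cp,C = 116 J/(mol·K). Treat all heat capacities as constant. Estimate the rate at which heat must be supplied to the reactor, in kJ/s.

Q_in = 241 kJ/s

Extent of reaction ξ = 0.293 × 208 = 60.944 mol/min
Reaction term: ξ·ΔH°_rxn = 60.944 × 134 = 8166.5 kJ/min
Sensible, feed 47.4→25 °C: -1090.3 kJ/min
Outlet flows (mol/min): A 147.06, B 60.944, C 60.944
Sensible, products 25→173 °C: 7365.8 kJ/min
Q = ΔH = 14442 kJ/min = 240.7 kW
Heat supplied = 240.7 kJ/s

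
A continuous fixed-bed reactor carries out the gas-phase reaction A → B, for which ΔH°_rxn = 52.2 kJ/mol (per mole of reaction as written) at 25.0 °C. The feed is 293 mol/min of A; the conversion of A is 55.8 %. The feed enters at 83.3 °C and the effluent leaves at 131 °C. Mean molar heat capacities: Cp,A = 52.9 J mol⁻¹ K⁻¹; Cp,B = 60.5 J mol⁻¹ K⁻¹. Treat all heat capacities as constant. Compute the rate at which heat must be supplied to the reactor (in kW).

Q_in = 157 kW

Extent of reaction ξ = 0.558 × 293 = 163.49 mol/min
Reaction term: ξ·ΔH°_rxn = 163.49 × 52.2 = 8534.4 kJ/min
Sensible, feed 83.3→25 °C: -903.63 kJ/min
Outlet flows (mol/min): A 129.51, B 163.49
Sensible, products 25→131 °C: 1774.7 kJ/min
Q = ΔH = 9405.4 kJ/min = 156.76 kW
Heat supplied = 156.76 kW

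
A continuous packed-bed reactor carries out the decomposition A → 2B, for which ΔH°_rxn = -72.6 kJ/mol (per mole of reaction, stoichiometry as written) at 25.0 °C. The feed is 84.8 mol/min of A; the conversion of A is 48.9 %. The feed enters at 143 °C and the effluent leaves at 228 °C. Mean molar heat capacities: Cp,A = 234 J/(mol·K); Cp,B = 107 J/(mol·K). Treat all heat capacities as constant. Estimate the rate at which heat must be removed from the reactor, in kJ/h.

Q_out = 89500 kJ/h

Extent of reaction ξ = 0.489 × 84.8 = 41.467 mol/min
Reaction term: ξ·ΔH°_rxn = 41.467 × -72.6 = -3010.5 kJ/min
Sensible, feed 143→25 °C: -2341.5 kJ/min
Outlet flows (mol/min): A 43.333, B 82.934
Sensible, products 25→228 °C: 3859.8 kJ/min
Q = ΔH = -1492.2 kJ/min = -24.87 kW
Heat removed = 89532 kJ/h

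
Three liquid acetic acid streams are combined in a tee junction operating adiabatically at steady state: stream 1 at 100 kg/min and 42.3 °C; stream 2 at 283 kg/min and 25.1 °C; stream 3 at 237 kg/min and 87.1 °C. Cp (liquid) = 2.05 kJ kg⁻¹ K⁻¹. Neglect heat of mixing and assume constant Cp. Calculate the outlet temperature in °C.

Energy balance with Q = 0: Σ ṁᵢCp,ᵢ(T_out − Tᵢ) = 0
T_out = Σ ṁᵢCp,ᵢTᵢ / Σ ṁᵢCp,ᵢ
      = 65551 / 1271 = 51.574 °C

T_out = 51.6 °C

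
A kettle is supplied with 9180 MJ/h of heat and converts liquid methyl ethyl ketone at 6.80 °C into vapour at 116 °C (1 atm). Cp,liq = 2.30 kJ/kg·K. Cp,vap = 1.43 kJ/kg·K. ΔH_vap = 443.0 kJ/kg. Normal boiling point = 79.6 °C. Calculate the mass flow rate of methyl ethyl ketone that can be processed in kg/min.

Δh = 2.30×(79.6−6.80) + 443.0 + 1.43×(116−79.6) = 662.49 kJ/kg
Q = 9180 MJ/h = 2550 kJ/s = 153000 kJ/min
ṁ = Q/Δh = 153000 / 662.49 = 230.95 kg/min

ṁ = 231 kg/min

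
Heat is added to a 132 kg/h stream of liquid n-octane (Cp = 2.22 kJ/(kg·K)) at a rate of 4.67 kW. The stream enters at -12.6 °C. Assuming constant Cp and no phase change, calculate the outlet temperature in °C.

Q = 4.67 kW = 16812 kJ/h
ΔT = Q/(ṁ·Cp) = 16812/(132×2.22) = 57.371 K
T_out = -12.6 + 57.371 = 44.771 °C

T_out = 44.8 °C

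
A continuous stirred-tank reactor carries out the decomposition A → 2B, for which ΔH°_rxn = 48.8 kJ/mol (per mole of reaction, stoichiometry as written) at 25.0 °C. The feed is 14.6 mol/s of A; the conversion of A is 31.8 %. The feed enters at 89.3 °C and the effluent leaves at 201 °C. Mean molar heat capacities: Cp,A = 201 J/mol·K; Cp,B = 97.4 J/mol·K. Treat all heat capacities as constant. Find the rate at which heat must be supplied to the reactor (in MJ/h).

Q_in = 1980 MJ/h

Extent of reaction ξ = 0.318 × 14.6 = 4.6428 mol/s
Reaction term: ξ·ΔH°_rxn = 4.6428 × 48.8 = 226.57 kJ/s
Sensible, feed 89.3→25 °C: -188.69 kJ/s
Outlet flows (mol/s): A 9.9572, B 9.2856
Sensible, products 25→201 °C: 511.42 kJ/s
Q = ΔH = 549.3 kJ/s = 549.3 kW
Heat supplied = 1977.5 MJ/h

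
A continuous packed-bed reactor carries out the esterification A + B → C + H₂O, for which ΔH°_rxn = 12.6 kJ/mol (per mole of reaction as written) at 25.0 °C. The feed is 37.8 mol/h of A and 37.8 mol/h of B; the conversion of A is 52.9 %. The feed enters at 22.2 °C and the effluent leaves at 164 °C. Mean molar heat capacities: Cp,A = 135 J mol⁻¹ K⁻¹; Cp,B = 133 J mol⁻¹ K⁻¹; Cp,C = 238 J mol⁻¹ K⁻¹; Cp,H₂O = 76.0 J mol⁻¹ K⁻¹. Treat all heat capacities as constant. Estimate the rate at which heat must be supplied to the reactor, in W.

Extent of reaction ξ = 0.529 × 37.8 = 19.996 mol/h
Reaction term: ξ·ΔH°_rxn = 19.996 × 12.6 = 251.95 kJ/h
Sensible, feed 22.2→25 °C: 28.365 kJ/h
Outlet flows (mol/h): A 17.804, B 17.804, C 19.996, H₂O 19.996
Sensible, products 25→164 °C: 1536 kJ/h
Q = ΔH = 1816.3 kJ/h = 0.50453 kW
Heat supplied = 504.53 W

Q_in = 505 W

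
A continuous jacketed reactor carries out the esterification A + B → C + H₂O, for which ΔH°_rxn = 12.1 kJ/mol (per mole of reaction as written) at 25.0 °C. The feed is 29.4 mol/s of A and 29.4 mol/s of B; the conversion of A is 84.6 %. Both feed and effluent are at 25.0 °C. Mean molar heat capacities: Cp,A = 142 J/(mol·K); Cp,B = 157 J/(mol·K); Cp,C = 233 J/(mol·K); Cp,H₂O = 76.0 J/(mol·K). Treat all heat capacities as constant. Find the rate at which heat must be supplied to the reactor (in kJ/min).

Q_in = 18100 kJ/min

Extent of reaction ξ = 0.846 × 29.4 = 24.872 mol/s
Reaction term: ξ·ΔH°_rxn = 24.872 × 12.1 = 300.96 kJ/s
Q = ΔH = 300.96 kJ/s = 300.96 kW
Heat supplied = 18057 kJ/min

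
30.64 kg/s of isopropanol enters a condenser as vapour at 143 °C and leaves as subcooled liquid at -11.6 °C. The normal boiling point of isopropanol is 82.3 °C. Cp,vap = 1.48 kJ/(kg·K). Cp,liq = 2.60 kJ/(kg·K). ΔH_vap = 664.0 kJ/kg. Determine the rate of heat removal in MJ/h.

vapour 143→82.3 °C: -89.836 kJ/kg
condensation at 82.3 °C: -664 kJ/kg
liquid 82.3→-11.6 °C: -244.14 kJ/kg
Δh = -89.836 + -664 + -244.14 = -997.98 kJ/kg
Q = ṁ·Δh = 30.64 kg/s × -997.98 kJ/kg = -30578 kJ/s
|Q| = 30578 kW = 110080 MJ/h

Q_c = 110000 MJ/h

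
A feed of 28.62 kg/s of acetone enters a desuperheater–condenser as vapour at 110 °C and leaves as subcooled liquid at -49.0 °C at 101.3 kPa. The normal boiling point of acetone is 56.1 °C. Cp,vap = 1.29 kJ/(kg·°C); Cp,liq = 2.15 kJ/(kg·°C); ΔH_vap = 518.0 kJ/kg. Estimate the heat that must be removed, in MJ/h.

vapour 110→56.1 °C: -69.531 kJ/kg
condensation at 56.1 °C: -518 kJ/kg
liquid 56.1→-49.0 °C: -225.96 kJ/kg
Δh = -69.531 + -518 + -225.96 = -813.5 kJ/kg
Q = ṁ·Δh = 28.62 kg/s × -813.5 kJ/kg = -23282 kJ/s
|Q| = 23282 kW = 83816 MJ/h

Q_c = 83800 MJ/h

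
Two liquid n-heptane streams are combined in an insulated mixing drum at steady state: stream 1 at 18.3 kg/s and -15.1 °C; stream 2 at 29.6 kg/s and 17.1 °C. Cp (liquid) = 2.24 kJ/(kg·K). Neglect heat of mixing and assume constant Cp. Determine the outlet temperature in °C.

T_out = 4.80 °C

Energy balance with Q = 0: Σ ṁᵢCp,ᵢ(T_out − Tᵢ) = 0
T_out = Σ ṁᵢCp,ᵢTᵢ / Σ ṁᵢCp,ᵢ
      = 514.82 / 107.3 = 4.7981 °C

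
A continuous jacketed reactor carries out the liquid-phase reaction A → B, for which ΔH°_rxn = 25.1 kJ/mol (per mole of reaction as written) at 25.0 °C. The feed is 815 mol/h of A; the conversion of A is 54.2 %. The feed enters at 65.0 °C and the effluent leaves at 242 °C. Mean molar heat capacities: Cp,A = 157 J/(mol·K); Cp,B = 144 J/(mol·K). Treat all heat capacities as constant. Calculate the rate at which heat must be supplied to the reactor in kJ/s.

Q_in = 9.02 kJ/s

Extent of reaction ξ = 0.542 × 815 = 441.73 mol/h
Reaction term: ξ·ΔH°_rxn = 441.73 × 25.1 = 11087 kJ/h
Sensible, feed 65.0→25 °C: -5118.2 kJ/h
Outlet flows (mol/h): A 373.27, B 441.73
Sensible, products 25→242 °C: 26520 kJ/h
Q = ΔH = 32489 kJ/h = 9.0248 kW
Heat supplied = 9.0248 kJ/s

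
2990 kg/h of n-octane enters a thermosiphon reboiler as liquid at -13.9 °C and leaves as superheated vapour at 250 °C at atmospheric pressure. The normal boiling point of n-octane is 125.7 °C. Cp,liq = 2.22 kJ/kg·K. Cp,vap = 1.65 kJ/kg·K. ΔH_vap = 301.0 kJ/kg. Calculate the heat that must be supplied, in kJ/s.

liquid -13.9→125.7 °C: 309.91 kJ/kg
vaporisation at 125.7 °C: 301 kJ/kg
vapour 125.7→250 °C: 205.09 kJ/kg
Δh = 309.91 + 301 + 205.09 = 816.01 kJ/kg
Q = ṁ·Δh = 2990 kg/h × 816.01 kJ/kg = 2.4399e+06 kJ/h
|Q| = 677.74 kW

Q = 678 kJ/s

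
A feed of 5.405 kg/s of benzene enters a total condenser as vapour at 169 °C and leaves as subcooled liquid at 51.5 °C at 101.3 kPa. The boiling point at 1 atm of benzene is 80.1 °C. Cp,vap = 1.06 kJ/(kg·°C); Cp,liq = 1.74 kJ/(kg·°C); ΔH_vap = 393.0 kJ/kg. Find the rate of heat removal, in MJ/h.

vapour 169→80.1 °C: -94.234 kJ/kg
condensation at 80.1 °C: -393 kJ/kg
liquid 80.1→51.5 °C: -49.764 kJ/kg
Δh = -94.234 + -393 + -49.764 = -537 kJ/kg
Q = ṁ·Δh = 5.405 kg/s × -537 kJ/kg = -2902.5 kJ/s
|Q| = 2902.5 kW = 10449 MJ/h

Q_c = 10400 MJ/h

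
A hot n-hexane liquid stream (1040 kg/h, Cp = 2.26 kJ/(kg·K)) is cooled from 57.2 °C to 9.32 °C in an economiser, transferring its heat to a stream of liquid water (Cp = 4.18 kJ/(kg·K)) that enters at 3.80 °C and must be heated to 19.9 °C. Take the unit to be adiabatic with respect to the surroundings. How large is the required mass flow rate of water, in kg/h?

Heat released by hot stream: Q = 1040 × 2.26 × (57.2 − 9.32) = 112540 kJ/h
Energy balance on cold side (adiabatic exchanger): Q = ṁ_c·Cp_c·(T_c,out − T_c,in)
ṁ_c = 112540 / [4.18 × (19.9 − 3.80)] = 1672.2 kg/h

ṁ_c = 1670 kg/h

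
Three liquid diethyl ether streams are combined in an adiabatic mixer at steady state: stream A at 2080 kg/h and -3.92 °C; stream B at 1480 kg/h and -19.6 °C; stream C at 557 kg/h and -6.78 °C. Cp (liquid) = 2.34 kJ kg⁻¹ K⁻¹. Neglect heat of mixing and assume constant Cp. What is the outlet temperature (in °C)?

T_out = -9.94 °C

Energy balance with Q = 0: Σ ṁᵢCp,ᵢ(T_out − Tᵢ) = 0
Σ ṁᵢCp,ᵢTᵢ = 2080×2.34×-3.92 + 1480×2.34×-19.6 + 557×2.34×-6.78 = -95795
Σ ṁᵢCp,ᵢ = 2080×2.34 + 1480×2.34 + 557×2.34 = 9633.8
T_out = -95795 / 9633.8 = -9.9437 °C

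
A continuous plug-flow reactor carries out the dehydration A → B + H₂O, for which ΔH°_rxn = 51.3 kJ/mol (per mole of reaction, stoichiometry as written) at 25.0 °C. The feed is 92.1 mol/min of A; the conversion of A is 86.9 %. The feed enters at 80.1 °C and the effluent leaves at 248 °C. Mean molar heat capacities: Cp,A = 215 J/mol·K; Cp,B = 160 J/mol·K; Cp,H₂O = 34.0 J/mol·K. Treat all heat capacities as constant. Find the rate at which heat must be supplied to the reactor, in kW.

Extent of reaction ξ = 0.869 × 92.1 = 80.035 mol/min
Reaction term: ξ·ΔH°_rxn = 80.035 × 51.3 = 4105.8 kJ/min
Sensible, feed 80.1→25 °C: -1091.1 kJ/min
Outlet flows (mol/min): A 12.065, B 80.035, H₂O 80.035
Sensible, products 25→248 °C: 4040.9 kJ/min
Q = ΔH = 7055.7 kJ/min = 117.59 kW
Heat supplied = 117.59 kW

Q_in = 118 kW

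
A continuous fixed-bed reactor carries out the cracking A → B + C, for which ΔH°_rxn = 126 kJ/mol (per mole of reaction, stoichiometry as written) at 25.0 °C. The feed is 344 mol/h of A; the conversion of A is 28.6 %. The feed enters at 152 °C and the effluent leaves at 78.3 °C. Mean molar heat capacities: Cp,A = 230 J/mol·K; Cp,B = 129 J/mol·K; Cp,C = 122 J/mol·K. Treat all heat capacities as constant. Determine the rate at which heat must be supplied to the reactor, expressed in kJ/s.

Q_in = 1.85 kJ/s

Extent of reaction ξ = 0.286 × 344 = 98.384 mol/h
Reaction term: ξ·ΔH°_rxn = 98.384 × 126 = 12396 kJ/h
Sensible, feed 152→25 °C: -10048 kJ/h
Outlet flows (mol/h): A 245.62, B 98.384, C 98.384
Sensible, products 25→78.3 °C: 4327.2 kJ/h
Q = ΔH = 6675.4 kJ/h = 1.8543 kW
Heat supplied = 1.8543 kJ/s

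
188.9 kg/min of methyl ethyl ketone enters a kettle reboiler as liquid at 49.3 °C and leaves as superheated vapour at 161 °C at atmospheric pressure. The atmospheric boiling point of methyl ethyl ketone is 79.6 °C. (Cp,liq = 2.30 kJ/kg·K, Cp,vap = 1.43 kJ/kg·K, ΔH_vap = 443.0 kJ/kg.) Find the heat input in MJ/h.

Q = 7130 MJ/h

liquid 49.3→79.6 °C: 69.69 kJ/kg
vaporisation at 79.6 °C: 443 kJ/kg
vapour 79.6→161 °C: 116.4 kJ/kg
Δh = 69.69 + 443 + 116.4 = 629.09 kJ/kg
Q = ṁ·Δh = 188.9 kg/min × 629.09 kJ/kg = 118840 kJ/min
|Q| = 1980.6 kW = 7130.1 MJ/h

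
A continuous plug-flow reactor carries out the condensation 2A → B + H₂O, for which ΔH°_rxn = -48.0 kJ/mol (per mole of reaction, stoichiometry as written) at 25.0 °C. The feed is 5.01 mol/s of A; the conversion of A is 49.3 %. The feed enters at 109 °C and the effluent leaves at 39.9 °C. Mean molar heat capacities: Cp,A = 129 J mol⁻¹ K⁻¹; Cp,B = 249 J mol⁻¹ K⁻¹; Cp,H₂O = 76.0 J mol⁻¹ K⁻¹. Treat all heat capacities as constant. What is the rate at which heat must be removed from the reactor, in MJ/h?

Q_out = 370 MJ/h

Extent of reaction ξ = 0.493 × 5.01 / 2 = 1.235 mol/s
Reaction term: ξ·ΔH°_rxn = 1.235 × -48.0 = -59.278 kJ/s
Sensible, feed 109→25 °C: -54.288 kJ/s
Outlet flows (mol/s): A 2.5401, B 1.235, H₂O 1.235
Sensible, products 25→39.9 °C: 10.863 kJ/s
Q = ΔH = -102.7 kJ/s = -102.7 kW
Heat removed = 369.73 MJ/h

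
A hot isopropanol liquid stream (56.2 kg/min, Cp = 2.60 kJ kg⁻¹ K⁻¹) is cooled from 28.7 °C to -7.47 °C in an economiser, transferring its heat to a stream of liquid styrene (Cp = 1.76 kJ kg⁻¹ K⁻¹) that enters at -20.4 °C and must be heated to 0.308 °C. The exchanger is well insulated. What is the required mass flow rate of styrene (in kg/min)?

Heat released by hot stream: Q = 56.2 × 2.60 × (28.7 − -7.47) = 5285.2 kJ/min
Energy balance on cold side (adiabatic exchanger): Q = ṁ_c·Cp_c·(T_c,out − T_c,in)
ṁ_c = 5285.2 / [1.76 × (0.308 − -20.4)] = 145.01 kg/min

ṁ_c = 145 kg/min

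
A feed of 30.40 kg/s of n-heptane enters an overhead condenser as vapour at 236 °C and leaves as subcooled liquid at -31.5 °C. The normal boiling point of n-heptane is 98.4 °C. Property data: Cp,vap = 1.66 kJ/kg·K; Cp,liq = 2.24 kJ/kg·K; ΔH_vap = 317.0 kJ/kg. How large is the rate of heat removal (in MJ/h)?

vapour 236→98.4 °C: -228.42 kJ/kg
condensation at 98.4 °C: -317 kJ/kg
liquid 98.4→-31.5 °C: -290.98 kJ/kg
Δh = -228.42 + -317 + -290.98 = -836.39 kJ/kg
Q = ṁ·Δh = 30.40 kg/s × -836.39 kJ/kg = -25426 kJ/s
|Q| = 25426 kW = 91535 MJ/h

Q_c = 91500 MJ/h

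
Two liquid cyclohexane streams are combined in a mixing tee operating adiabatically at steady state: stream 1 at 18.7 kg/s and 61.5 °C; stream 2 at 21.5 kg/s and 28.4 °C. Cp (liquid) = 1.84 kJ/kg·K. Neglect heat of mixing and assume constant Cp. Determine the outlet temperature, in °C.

T_out = 43.8 °C

Adiabatic, steady state ⇒ Σ ṁᵢCp,ᵢ(T_out − Tᵢ) = 0
Σ ṁᵢCp,ᵢTᵢ = 18.7×1.84×61.5 + 21.5×1.84×28.4 = 3239.6
Σ ṁᵢCp,ᵢ = 18.7×1.84 + 21.5×1.84 = 73.968
T_out = 3239.6 / 73.968 = 43.797 °C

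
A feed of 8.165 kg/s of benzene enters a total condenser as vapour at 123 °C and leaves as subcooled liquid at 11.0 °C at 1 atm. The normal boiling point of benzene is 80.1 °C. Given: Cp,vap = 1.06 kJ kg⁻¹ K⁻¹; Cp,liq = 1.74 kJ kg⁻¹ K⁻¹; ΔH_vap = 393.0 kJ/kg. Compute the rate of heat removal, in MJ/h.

vapour 123→80.1 °C: -45.474 kJ/kg
condensation at 80.1 °C: -393 kJ/kg
liquid 80.1→11.0 °C: -120.23 kJ/kg
Δh = -45.474 + -393 + -120.23 = -558.71 kJ/kg
Q = ṁ·Δh = 8.165 kg/s × -558.71 kJ/kg = -4561.9 kJ/s
|Q| = 4561.9 kW = 16423 MJ/h

Q_c = 16400 MJ/h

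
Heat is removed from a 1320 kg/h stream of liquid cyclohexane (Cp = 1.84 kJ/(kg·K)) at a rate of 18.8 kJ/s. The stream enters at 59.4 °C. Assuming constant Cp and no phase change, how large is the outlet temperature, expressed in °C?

Q = 18.8 kJ/s = 67680 kJ/h
ΔT = Q/(ṁ·Cp) = 67680/(1320×1.84) = 27.866 K
T_out = 59.4 − 27.866 = 31.534 °C

T_out = 31.5 °C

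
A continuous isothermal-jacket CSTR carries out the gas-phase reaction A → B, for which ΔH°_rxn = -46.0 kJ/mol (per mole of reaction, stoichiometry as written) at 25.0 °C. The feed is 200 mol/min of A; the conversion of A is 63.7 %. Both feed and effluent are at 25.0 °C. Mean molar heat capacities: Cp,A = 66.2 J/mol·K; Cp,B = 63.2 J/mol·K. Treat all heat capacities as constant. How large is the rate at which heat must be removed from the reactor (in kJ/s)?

Q_out = 97.7 kJ/s

Extent of reaction ξ = 0.637 × 200 = 127.4 mol/min
Reaction term: ξ·ΔH°_rxn = 127.4 × -46.0 = -5860.4 kJ/min
Q = ΔH = -5860.4 kJ/min = -97.673 kW
Heat removed = 97.673 kJ/s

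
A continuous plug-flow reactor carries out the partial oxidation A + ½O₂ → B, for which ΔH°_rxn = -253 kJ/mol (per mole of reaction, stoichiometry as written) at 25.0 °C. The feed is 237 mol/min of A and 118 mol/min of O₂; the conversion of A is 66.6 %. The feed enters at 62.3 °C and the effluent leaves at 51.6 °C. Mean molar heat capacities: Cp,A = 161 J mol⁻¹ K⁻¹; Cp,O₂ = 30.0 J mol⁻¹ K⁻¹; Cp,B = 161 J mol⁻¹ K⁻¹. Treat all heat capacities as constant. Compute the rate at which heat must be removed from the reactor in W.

Extent of reaction ξ = 0.666 × 237 = 157.84 mol/min
Reaction term: ξ·ΔH°_rxn = 157.84 × -253 = -39934 kJ/min
Sensible, feed 62.3→25 °C: -1555.3 kJ/min
Outlet flows (mol/min): A 79.158, O₂ 39.079, B 157.84
Sensible, products 25→51.6 °C: 1046.2 kJ/min
Q = ΔH = -40443 kJ/min = -674.05 kW
Heat removed = 674050 W

Q_out = 674000 W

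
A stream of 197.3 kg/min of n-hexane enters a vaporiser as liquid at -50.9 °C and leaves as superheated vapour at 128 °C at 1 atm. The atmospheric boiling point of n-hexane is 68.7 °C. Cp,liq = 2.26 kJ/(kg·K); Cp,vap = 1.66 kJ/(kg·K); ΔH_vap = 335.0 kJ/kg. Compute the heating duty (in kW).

Q = 2310 kW

liquid -50.9→68.7 °C: 270.3 kJ/kg
vaporisation at 68.7 °C: 335 kJ/kg
vapour 68.7→128 °C: 98.438 kJ/kg
Δh = 270.3 + 335 + 98.438 = 703.73 kJ/kg
Q = ṁ·Δh = 197.3 kg/min × 703.73 kJ/kg = 138850 kJ/min
|Q| = 2314.1 kW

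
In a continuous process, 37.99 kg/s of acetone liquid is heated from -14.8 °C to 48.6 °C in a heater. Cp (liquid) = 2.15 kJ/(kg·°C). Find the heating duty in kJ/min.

Q = ṁ·Cp·ΔT = 37.99 × 2.15 × (48.6 − -14.8) = 5178.4 kJ/s
Heating duty = 310710 kJ/min

Q = 311000 kJ/min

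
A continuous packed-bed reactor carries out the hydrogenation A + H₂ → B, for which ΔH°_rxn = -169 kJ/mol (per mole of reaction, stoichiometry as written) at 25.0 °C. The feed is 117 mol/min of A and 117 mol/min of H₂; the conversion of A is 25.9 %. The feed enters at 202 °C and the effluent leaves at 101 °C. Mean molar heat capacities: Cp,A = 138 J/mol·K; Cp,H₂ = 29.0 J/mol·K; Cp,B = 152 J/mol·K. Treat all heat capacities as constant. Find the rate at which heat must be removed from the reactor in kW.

Q_out = 119 kW

Extent of reaction ξ = 0.259 × 117 = 30.303 mol/min
Reaction term: ξ·ΔH°_rxn = 30.303 × -169 = -5121.2 kJ/min
Sensible, feed 202→25 °C: -3458.4 kJ/min
Outlet flows (mol/min): A 86.697, H₂ 86.697, B 30.303
Sensible, products 25→101 °C: 1450.4 kJ/min
Q = ΔH = -7129.2 kJ/min = -118.82 kW
Heat removed = 118.82 kW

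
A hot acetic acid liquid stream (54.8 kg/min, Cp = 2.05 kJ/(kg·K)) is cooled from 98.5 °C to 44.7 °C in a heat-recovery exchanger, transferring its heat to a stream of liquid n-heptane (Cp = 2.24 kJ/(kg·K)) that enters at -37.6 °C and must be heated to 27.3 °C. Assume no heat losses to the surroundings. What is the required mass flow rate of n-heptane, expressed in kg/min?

ṁ_c = 41.6 kg/min

Heat released by hot stream: Q = 54.8 × 2.05 × (98.5 − 44.7) = 6043.9 kJ/min
Energy balance on cold side (adiabatic exchanger): Q = ṁ_c·Cp_c·(T_c,out − T_c,in)
ṁ_c = 6043.9 / [2.24 × (27.3 − -37.6)] = 41.574 kg/min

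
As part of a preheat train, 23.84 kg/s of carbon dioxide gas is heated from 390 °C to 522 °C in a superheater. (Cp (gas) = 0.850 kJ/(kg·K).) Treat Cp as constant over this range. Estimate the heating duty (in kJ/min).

Q = ṁ·Cp·ΔT = 23.84 × 0.850 × (522 − 390) = 2674.8 kJ/s
Heating duty = 160490 kJ/min

Q = 160000 kJ/min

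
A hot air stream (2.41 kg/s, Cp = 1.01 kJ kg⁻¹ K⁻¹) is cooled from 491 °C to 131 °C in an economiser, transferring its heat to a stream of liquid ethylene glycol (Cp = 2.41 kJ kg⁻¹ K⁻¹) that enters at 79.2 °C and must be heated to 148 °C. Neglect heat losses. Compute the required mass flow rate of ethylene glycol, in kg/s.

Heat released by hot stream: Q = 2.41 × 1.01 × (491 − 131) = 876.28 kJ/s
Energy balance on cold side (adiabatic exchanger): Q = ṁ_c·Cp_c·(T_c,out − T_c,in)
ṁ_c = 876.28 / [2.41 × (148 − 79.2)] = 5.2849 kg/s

ṁ_c = 5.28 kg/s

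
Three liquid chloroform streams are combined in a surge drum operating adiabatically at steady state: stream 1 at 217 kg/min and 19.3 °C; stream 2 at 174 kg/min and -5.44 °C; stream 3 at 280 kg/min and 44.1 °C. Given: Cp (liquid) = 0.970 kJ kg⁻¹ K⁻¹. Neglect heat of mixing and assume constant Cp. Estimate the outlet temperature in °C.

T_out = 23.2 °C

Adiabatic, steady state ⇒ Σ ṁᵢCp,ᵢ(T_out − Tᵢ) = 0
T_out = Σ ṁᵢCp,ᵢTᵢ / Σ ṁᵢCp,ᵢ
      = 15122 / 650.87 = 23.233 °C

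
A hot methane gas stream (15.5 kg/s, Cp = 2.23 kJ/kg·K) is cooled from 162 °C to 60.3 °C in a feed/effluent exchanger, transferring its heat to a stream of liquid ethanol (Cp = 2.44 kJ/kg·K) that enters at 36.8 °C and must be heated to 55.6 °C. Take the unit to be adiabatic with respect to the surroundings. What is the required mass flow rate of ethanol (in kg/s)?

ṁ_c = 76.6 kg/s

Heat released by hot stream: Q = 15.5 × 2.23 × (162 − 60.3) = 3515.3 kJ/s
Energy balance on cold side (adiabatic exchanger): Q = ṁ_c·Cp_c·(T_c,out − T_c,in)
ṁ_c = 3515.3 / [2.44 × (55.6 − 36.8)] = 76.632 kg/s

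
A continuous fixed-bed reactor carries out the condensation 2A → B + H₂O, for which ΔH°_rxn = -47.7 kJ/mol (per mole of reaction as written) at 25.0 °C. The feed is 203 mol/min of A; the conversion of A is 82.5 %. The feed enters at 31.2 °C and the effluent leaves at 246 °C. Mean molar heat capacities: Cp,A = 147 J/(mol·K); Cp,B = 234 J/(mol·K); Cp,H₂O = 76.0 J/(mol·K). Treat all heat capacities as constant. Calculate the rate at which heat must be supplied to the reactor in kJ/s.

Extent of reaction ξ = 0.825 × 203 / 2 = 83.737 mol/min
Reaction term: ξ·ΔH°_rxn = 83.737 × -47.7 = -3994.3 kJ/min
Sensible, feed 31.2→25 °C: -185.01 kJ/min
Outlet flows (mol/min): A 35.525, B 83.737, H₂O 83.737
Sensible, products 25→246 °C: 6891 kJ/min
Q = ΔH = 2711.7 kJ/min = 45.194 kW
Heat supplied = 45.194 kJ/s

Q_in = 45.2 kJ/s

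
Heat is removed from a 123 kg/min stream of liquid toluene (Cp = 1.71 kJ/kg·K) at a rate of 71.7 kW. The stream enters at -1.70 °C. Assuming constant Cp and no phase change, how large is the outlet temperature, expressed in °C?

Q = 71.7 kW = 4302 kJ/min
ΔT = Q/(ṁ·Cp) = 4302/(123×1.71) = 20.454 K
T_out = -1.70 − 20.454 = -22.154 °C

T_out = -22.2 °C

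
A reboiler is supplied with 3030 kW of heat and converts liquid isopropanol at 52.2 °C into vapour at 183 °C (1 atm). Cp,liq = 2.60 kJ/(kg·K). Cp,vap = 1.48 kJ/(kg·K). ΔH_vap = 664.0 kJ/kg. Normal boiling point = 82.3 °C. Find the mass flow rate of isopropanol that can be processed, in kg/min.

Δh = 2.60×(82.3−52.2) + 664.0 + 1.48×(183−82.3) = 891.3 kJ/kg
Q = 3030 kW = 3030 kJ/s = 181800 kJ/min
ṁ = Q/Δh = 181800 / 891.3 = 203.97 kg/min

ṁ = 204 kg/min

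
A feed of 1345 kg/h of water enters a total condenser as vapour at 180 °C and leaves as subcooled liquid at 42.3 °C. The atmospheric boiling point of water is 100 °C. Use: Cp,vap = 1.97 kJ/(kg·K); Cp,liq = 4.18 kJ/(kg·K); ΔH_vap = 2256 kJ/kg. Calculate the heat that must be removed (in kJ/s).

vapour 180→100 °C: -157.6 kJ/kg
condensation at 100 °C: -2256 kJ/kg
liquid 100→42.3 °C: -241.19 kJ/kg
Δh = -157.6 + -2256 + -241.19 = -2654.8 kJ/kg
Q = ṁ·Δh = 1345 kg/h × -2654.8 kJ/kg = -3.5707e+06 kJ/h
|Q| = 991.86 kW

Q_c = 992 kJ/s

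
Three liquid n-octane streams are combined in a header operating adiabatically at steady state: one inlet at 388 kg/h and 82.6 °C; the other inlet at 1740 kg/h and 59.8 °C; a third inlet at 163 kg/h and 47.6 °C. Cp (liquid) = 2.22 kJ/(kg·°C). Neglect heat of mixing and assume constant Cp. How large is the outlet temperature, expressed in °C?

T_out = 62.8 °C

Energy balance with Q = 0: Σ ṁᵢCp,ᵢ(T_out − Tᵢ) = 0
T_out = Σ ṁᵢCp,ᵢTᵢ / Σ ṁᵢCp,ᵢ
      = 319370 / 5086 = 62.793 °C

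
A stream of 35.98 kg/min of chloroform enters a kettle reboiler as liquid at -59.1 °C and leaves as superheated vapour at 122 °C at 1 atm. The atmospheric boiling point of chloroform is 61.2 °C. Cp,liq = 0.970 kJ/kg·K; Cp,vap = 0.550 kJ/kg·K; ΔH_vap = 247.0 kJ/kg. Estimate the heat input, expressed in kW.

Q = 238 kW

liquid -59.1→61.2 °C: 116.69 kJ/kg
vaporisation at 61.2 °C: 247 kJ/kg
vapour 61.2→122 °C: 33.44 kJ/kg
Δh = 116.69 + 247 + 33.44 = 397.13 kJ/kg
Q = ṁ·Δh = 35.98 kg/min × 397.13 kJ/kg = 14289 kJ/min
|Q| = 238.15 kW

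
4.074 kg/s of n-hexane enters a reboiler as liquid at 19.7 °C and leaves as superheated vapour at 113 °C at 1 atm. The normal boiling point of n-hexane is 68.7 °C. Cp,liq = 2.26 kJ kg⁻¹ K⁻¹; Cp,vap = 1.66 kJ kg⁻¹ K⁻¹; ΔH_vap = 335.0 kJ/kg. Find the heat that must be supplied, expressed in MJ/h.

liquid 19.7→68.7 °C: 110.74 kJ/kg
vaporisation at 68.7 °C: 335 kJ/kg
vapour 68.7→113 °C: 73.538 kJ/kg
Δh = 110.74 + 335 + 73.538 = 519.28 kJ/kg
Q = ṁ·Δh = 4.074 kg/s × 519.28 kJ/kg = 2115.5 kJ/s
|Q| = 2115.5 kW = 7615.9 MJ/h

Q = 7620 MJ/h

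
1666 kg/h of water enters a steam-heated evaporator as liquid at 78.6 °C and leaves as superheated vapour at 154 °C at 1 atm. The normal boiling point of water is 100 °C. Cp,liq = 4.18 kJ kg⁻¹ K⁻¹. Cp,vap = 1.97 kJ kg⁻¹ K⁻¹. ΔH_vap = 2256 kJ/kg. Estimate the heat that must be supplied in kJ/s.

Q = 1130 kJ/s

liquid 78.6→100 °C: 89.452 kJ/kg
vaporisation at 100 °C: 2256 kJ/kg
vapour 100→154 °C: 106.38 kJ/kg
Δh = 89.452 + 2256 + 106.38 = 2451.8 kJ/kg
Q = ṁ·Δh = 1666 kg/h × 2451.8 kJ/kg = 4.0848e+06 kJ/h
|Q| = 1134.7 kW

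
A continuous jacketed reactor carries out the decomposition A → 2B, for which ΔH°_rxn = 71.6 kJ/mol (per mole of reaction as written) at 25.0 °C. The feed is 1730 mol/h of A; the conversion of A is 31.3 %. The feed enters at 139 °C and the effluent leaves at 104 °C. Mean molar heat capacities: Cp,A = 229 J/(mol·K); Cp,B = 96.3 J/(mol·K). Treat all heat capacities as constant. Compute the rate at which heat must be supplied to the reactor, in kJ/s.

Extent of reaction ξ = 0.313 × 1730 = 541.49 mol/h
Reaction term: ξ·ΔH°_rxn = 541.49 × 71.6 = 38771 kJ/h
Sensible, feed 139→25 °C: -45163 kJ/h
Outlet flows (mol/h): A 1188.5, B 1083
Sensible, products 25→104 °C: 29740 kJ/h
Q = ΔH = 23348 kJ/h = 6.4855 kW
Heat supplied = 6.4855 kJ/s

Q_in = 6.49 kJ/s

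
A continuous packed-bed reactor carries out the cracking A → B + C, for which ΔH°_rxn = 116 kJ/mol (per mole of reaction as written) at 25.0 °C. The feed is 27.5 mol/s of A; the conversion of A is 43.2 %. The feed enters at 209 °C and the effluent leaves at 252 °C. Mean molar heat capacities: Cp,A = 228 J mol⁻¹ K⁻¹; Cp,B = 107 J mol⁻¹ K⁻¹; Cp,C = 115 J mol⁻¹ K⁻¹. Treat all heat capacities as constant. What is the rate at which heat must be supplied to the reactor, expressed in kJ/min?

Q_in = 97900 kJ/min

Extent of reaction ξ = 0.432 × 27.5 = 11.88 mol/s
Reaction term: ξ·ΔH°_rxn = 11.88 × 116 = 1378.1 kJ/s
Sensible, feed 209→25 °C: -1153.7 kJ/s
Outlet flows (mol/s): A 15.62, B 11.88, C 11.88
Sensible, products 25→252 °C: 1407.1 kJ/s
Q = ΔH = 1631.5 kJ/s = 1631.5 kW
Heat supplied = 97891 kJ/min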